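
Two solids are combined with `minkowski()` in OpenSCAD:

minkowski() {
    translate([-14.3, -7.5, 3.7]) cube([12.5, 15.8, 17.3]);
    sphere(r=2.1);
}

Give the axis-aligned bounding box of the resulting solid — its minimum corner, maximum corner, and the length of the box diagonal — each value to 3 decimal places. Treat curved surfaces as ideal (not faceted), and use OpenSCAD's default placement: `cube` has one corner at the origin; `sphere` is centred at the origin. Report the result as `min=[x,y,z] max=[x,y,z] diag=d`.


A = translate([-14.3, -7.5, 3.7]) cube([12.5, 15.8, 17.3]) → bbox [-14.3,-7.5,3.7] .. [-1.8,8.3,21]
B = sphere(r=2.1) → bbox [-2.1,-2.1,-2.1] .. [2.1,2.1,2.1]
lo = A.lo+B.lo = [-14.3-2.1, -7.5-2.1, 3.7-2.1] = [-16.400,-9.600,1.600]
hi = A.hi+B.hi = [-1.8+2.1, 8.3+2.1, 21+2.1] = [0.300,10.400,23.100]
diag = √(16.7²+20²+21.5²) = √1141.14 = 33.781

min=[-16.400,-9.600,1.600] max=[0.300,10.400,23.100] diag=33.781


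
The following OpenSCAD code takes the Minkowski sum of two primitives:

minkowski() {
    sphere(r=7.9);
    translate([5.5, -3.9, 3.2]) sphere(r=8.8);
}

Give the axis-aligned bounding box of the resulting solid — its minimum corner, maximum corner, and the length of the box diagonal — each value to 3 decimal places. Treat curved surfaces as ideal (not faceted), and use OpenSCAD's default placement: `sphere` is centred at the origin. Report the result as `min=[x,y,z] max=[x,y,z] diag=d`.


min=[-11.200,-20.600,-13.500] max=[22.200,12.800,19.900] diag=57.850

A = translate([5.5, -3.9, 3.2]) sphere(r=8.8) → bbox [-3.3,-12.7,-5.6] .. [14.3,4.9,12]
B = sphere(r=7.9) → bbox [-7.9,-7.9,-7.9] .. [7.9,7.9,7.9]
lo = A.lo+B.lo = [-3.3-7.9, -12.7-7.9, -5.6-7.9] = [-11.200,-20.600,-13.500]
hi = A.hi+B.hi = [14.3+7.9, 4.9+7.9, 12+7.9] = [22.200,12.800,19.900]
diag = √(33.4²+33.4²+33.4²) = √3346.68 = 57.850


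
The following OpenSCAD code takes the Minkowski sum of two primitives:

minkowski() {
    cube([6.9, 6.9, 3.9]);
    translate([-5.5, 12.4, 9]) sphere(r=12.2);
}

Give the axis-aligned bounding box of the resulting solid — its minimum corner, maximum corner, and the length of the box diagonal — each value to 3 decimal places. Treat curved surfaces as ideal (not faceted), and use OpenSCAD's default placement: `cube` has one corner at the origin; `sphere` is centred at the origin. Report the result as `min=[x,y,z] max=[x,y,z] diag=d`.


A = translate([-5.5, 12.4, 9]) sphere(r=12.2) → bbox [-17.7,0.2,-3.2] .. [6.7,24.6,21.2]
B = cube([6.9, 6.9, 3.9]) → bbox [0,0,0] .. [6.9,6.9,3.9]
lo = A.lo+B.lo = [-17.7+0, 0.2+0, -3.2+0] = [-17.700,0.200,-3.200]
hi = A.hi+B.hi = [6.7+6.9, 24.6+6.9, 21.2+3.9] = [13.600,31.500,25.100]
diag = √(31.3²+31.3²+28.3²) = √2760.27 = 52.538

min=[-17.700,0.200,-3.200] max=[13.600,31.500,25.100] diag=52.538


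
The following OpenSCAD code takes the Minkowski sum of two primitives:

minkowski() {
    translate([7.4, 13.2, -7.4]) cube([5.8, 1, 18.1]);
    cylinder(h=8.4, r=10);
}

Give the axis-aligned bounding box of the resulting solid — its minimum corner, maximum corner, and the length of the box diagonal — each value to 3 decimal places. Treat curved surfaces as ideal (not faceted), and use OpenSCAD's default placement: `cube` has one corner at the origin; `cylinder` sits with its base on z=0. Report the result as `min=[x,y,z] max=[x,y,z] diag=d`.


min=[-2.600,3.200,-7.400] max=[23.200,24.200,19.100] diag=42.531

A = translate([7.4, 13.2, -7.4]) cube([5.8, 1, 18.1]) → bbox [7.4,13.2,-7.4] .. [13.2,14.2,10.7]
B = cylinder(h=8.4, r=10) → bbox [-10,-10,0] .. [10,10,8.4]
lo = A.lo+B.lo = [7.4-10, 13.2-10, -7.4+0] = [-2.600,3.200,-7.400]
hi = A.hi+B.hi = [13.2+10, 14.2+10, 10.7+8.4] = [23.200,24.200,19.100]
diag = √(25.8²+21²+26.5²) = √1808.89 = 42.531


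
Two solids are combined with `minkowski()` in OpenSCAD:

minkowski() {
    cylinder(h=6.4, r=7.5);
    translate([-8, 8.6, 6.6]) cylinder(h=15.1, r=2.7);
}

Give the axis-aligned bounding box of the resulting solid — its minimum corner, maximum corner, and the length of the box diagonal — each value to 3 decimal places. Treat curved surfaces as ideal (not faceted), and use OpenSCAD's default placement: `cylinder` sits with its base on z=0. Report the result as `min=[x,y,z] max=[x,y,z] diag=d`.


min=[-18.200,-1.600,6.600] max=[2.200,18.800,28.100] diag=35.980

A = translate([-8, 8.6, 6.6]) cylinder(h=15.1, r=2.7) → bbox [-10.7,5.9,6.6] .. [-5.3,11.3,21.7]
B = cylinder(h=6.4, r=7.5) → bbox [-7.5,-7.5,0] .. [7.5,7.5,6.4]
lo = A.lo+B.lo = [-10.7-7.5, 5.9-7.5, 6.6+0] = [-18.200,-1.600,6.600]
hi = A.hi+B.hi = [-5.3+7.5, 11.3+7.5, 21.7+6.4] = [2.200,18.800,28.100]
diag = √(20.4²+20.4²+21.5²) = √1294.57 = 35.980


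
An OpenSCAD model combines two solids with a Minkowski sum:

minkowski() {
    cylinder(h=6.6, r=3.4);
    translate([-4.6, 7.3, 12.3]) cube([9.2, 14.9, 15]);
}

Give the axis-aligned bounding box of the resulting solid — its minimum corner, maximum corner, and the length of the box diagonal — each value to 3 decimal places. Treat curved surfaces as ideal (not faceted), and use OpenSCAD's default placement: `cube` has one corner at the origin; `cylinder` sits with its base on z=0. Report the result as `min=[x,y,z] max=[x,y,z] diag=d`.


min=[-8.000,3.900,12.300] max=[8.000,25.600,33.900] diag=34.546

A = translate([-4.6, 7.3, 12.3]) cube([9.2, 14.9, 15]) → bbox [-4.6,7.3,12.3] .. [4.6,22.2,27.3]
B = cylinder(h=6.6, r=3.4) → bbox [-3.4,-3.4,0] .. [3.4,3.4,6.6]
lo = A.lo+B.lo = [-4.6-3.4, 7.3-3.4, 12.3+0] = [-8.000,3.900,12.300]
hi = A.hi+B.hi = [4.6+3.4, 22.2+3.4, 27.3+6.6] = [8.000,25.600,33.900]
diag = √(16²+21.7²+21.6²) = √1193.45 = 34.546


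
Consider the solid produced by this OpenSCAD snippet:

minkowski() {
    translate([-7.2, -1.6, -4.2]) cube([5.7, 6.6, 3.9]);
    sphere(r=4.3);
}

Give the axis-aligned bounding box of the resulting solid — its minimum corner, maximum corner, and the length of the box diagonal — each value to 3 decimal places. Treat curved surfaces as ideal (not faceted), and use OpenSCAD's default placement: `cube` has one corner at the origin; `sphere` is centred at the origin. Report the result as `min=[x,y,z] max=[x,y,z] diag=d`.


A = translate([-7.2, -1.6, -4.2]) cube([5.7, 6.6, 3.9]) → bbox [-7.2,-1.6,-4.2] .. [-1.5,5,-0.3]
B = sphere(r=4.3) → bbox [-4.3,-4.3,-4.3] .. [4.3,4.3,4.3]
lo = A.lo+B.lo = [-7.2-4.3, -1.6-4.3, -4.2-4.3] = [-11.500,-5.900,-8.500]
hi = A.hi+B.hi = [-1.5+4.3, 5+4.3, -0.3+4.3] = [2.800,9.300,4.000]
diag = √(14.3²+15.2²+12.5²) = √591.78 = 24.327

min=[-11.500,-5.900,-8.500] max=[2.800,9.300,4.000] diag=24.327


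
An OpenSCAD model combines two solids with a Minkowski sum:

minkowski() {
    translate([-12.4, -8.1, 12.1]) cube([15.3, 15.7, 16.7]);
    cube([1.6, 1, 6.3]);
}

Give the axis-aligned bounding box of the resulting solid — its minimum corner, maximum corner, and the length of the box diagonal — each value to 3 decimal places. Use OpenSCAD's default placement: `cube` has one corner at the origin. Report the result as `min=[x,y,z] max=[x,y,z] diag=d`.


A = translate([-12.4, -8.1, 12.1]) cube([15.3, 15.7, 16.7]) → bbox [-12.4,-8.1,12.1] .. [2.9,7.6,28.8]
B = cube([1.6, 1, 6.3]) → bbox [0,0,0] .. [1.6,1,6.3]
lo = A.lo+B.lo = [-12.4+0, -8.1+0, 12.1+0] = [-12.400,-8.100,12.100]
hi = A.hi+B.hi = [2.9+1.6, 7.6+1, 28.8+6.3] = [4.500,8.600,35.100]
diag = √(16.9²+16.7²+23²) = √1093.5 = 33.068

min=[-12.400,-8.100,12.100] max=[4.500,8.600,35.100] diag=33.068


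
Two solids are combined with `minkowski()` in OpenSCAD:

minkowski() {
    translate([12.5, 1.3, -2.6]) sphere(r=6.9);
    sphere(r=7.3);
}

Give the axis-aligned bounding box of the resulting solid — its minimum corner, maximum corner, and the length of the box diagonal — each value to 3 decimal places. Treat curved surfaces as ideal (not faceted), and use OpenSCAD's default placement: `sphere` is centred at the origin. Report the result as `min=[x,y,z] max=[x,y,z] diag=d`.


min=[-1.700,-12.900,-16.800] max=[26.700,15.500,11.600] diag=49.190

A = translate([12.5, 1.3, -2.6]) sphere(r=6.9) → bbox [5.6,-5.6,-9.5] .. [19.4,8.2,4.3]
B = sphere(r=7.3) → bbox [-7.3,-7.3,-7.3] .. [7.3,7.3,7.3]
lo = A.lo+B.lo = [5.6-7.3, -5.6-7.3, -9.5-7.3] = [-1.700,-12.900,-16.800]
hi = A.hi+B.hi = [19.4+7.3, 8.2+7.3, 4.3+7.3] = [26.700,15.500,11.600]
diag = √(28.4²+28.4²+28.4²) = √2419.68 = 49.190


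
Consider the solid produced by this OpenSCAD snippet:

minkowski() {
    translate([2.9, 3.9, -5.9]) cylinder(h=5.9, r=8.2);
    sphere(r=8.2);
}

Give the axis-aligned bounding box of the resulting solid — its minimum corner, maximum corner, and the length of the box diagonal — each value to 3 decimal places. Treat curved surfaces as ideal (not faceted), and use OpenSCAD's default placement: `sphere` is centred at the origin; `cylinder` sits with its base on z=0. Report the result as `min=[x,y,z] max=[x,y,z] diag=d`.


min=[-13.500,-12.500,-14.100] max=[19.300,20.300,8.200] diag=51.468

A = translate([2.9, 3.9, -5.9]) cylinder(h=5.9, r=8.2) → bbox [-5.3,-4.3,-5.9] .. [11.1,12.1,0]
B = sphere(r=8.2) → bbox [-8.2,-8.2,-8.2] .. [8.2,8.2,8.2]
lo = A.lo+B.lo = [-5.3-8.2, -4.3-8.2, -5.9-8.2] = [-13.500,-12.500,-14.100]
hi = A.hi+B.hi = [11.1+8.2, 12.1+8.2, 0+8.2] = [19.300,20.300,8.200]
diag = √(32.8²+32.8²+22.3²) = √2648.97 = 51.468


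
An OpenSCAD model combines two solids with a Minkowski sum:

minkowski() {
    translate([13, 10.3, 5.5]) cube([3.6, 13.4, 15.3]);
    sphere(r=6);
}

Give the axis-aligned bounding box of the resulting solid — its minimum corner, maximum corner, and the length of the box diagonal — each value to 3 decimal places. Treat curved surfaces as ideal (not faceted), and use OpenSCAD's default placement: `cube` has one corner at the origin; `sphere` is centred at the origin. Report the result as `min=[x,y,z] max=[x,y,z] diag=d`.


A = translate([13, 10.3, 5.5]) cube([3.6, 13.4, 15.3]) → bbox [13,10.3,5.5] .. [16.6,23.7,20.8]
B = sphere(r=6) → bbox [-6,-6,-6] .. [6,6,6]
lo = A.lo+B.lo = [13-6, 10.3-6, 5.5-6] = [7.000,4.300,-0.500]
hi = A.hi+B.hi = [16.6+6, 23.7+6, 20.8+6] = [22.600,29.700,26.800]
diag = √(15.6²+25.4²+27.3²) = √1633.81 = 40.420

min=[7.000,4.300,-0.500] max=[22.600,29.700,26.800] diag=40.420


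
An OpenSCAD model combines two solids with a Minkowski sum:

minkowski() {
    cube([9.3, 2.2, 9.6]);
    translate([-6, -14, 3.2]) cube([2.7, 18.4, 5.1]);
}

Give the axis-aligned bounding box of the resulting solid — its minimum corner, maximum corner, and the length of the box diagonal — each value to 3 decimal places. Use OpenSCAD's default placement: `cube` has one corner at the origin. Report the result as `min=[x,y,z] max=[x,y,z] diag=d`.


A = translate([-6, -14, 3.2]) cube([2.7, 18.4, 5.1]) → bbox [-6,-14,3.2] .. [-3.3,4.4,8.3]
B = cube([9.3, 2.2, 9.6]) → bbox [0,0,0] .. [9.3,2.2,9.6]
lo = A.lo+B.lo = [-6+0, -14+0, 3.2+0] = [-6.000,-14.000,3.200]
hi = A.hi+B.hi = [-3.3+9.3, 4.4+2.2, 8.3+9.6] = [6.000,6.600,17.900]
diag = √(12²+20.6²+14.7²) = √784.45 = 28.008

min=[-6.000,-14.000,3.200] max=[6.000,6.600,17.900] diag=28.008


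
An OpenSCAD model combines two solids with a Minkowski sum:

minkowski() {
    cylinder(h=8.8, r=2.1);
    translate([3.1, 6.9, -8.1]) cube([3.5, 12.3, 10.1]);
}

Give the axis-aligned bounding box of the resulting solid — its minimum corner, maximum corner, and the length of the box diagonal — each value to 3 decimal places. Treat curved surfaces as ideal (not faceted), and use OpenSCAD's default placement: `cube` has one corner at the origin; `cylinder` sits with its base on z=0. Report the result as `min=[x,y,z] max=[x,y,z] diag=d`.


min=[1.000,4.800,-8.100] max=[8.700,21.300,10.800] diag=26.244

A = translate([3.1, 6.9, -8.1]) cube([3.5, 12.3, 10.1]) → bbox [3.1,6.9,-8.1] .. [6.6,19.2,2]
B = cylinder(h=8.8, r=2.1) → bbox [-2.1,-2.1,0] .. [2.1,2.1,8.8]
lo = A.lo+B.lo = [3.1-2.1, 6.9-2.1, -8.1+0] = [1.000,4.800,-8.100]
hi = A.hi+B.hi = [6.6+2.1, 19.2+2.1, 2+8.8] = [8.700,21.300,10.800]
diag = √(7.7²+16.5²+18.9²) = √688.75 = 26.244


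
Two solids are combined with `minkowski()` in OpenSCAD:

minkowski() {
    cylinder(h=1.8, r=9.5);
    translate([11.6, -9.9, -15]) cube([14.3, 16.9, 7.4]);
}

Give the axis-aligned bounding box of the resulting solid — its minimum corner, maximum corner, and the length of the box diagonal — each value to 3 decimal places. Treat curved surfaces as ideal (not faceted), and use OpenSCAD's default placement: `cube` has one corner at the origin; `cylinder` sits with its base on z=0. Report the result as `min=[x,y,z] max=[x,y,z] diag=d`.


min=[2.100,-19.400,-15.000] max=[35.400,16.500,-5.800] diag=49.823

A = translate([11.6, -9.9, -15]) cube([14.3, 16.9, 7.4]) → bbox [11.6,-9.9,-15] .. [25.9,7,-7.6]
B = cylinder(h=1.8, r=9.5) → bbox [-9.5,-9.5,0] .. [9.5,9.5,1.8]
lo = A.lo+B.lo = [11.6-9.5, -9.9-9.5, -15+0] = [2.100,-19.400,-15.000]
hi = A.hi+B.hi = [25.9+9.5, 7+9.5, -7.6+1.8] = [35.400,16.500,-5.800]
diag = √(33.3²+35.9²+9.2²) = √2482.34 = 49.823


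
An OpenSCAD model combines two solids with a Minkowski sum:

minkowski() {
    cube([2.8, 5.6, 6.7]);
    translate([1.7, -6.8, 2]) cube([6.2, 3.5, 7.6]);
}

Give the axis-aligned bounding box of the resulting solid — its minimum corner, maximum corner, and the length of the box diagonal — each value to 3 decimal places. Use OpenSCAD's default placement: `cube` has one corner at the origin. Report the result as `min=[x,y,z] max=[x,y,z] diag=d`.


min=[1.700,-6.800,2.000] max=[10.700,2.300,16.300] diag=19.191

A = translate([1.7, -6.8, 2]) cube([6.2, 3.5, 7.6]) → bbox [1.7,-6.8,2] .. [7.9,-3.3,9.6]
B = cube([2.8, 5.6, 6.7]) → bbox [0,0,0] .. [2.8,5.6,6.7]
lo = A.lo+B.lo = [1.7+0, -6.8+0, 2+0] = [1.700,-6.800,2.000]
hi = A.hi+B.hi = [7.9+2.8, -3.3+5.6, 9.6+6.7] = [10.700,2.300,16.300]
diag = √(9²+9.1²+14.3²) = √368.3 = 19.191


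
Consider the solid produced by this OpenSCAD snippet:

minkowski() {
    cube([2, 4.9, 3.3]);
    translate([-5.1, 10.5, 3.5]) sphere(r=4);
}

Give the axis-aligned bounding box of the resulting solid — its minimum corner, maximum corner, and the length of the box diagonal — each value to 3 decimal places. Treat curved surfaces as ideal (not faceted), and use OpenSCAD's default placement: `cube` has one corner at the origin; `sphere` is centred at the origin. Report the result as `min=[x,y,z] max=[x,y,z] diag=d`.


A = translate([-5.1, 10.5, 3.5]) sphere(r=4) → bbox [-9.1,6.5,-0.5] .. [-1.1,14.5,7.5]
B = cube([2, 4.9, 3.3]) → bbox [0,0,0] .. [2,4.9,3.3]
lo = A.lo+B.lo = [-9.1+0, 6.5+0, -0.5+0] = [-9.100,6.500,-0.500]
hi = A.hi+B.hi = [-1.1+2, 14.5+4.9, 7.5+3.3] = [0.900,19.400,10.800]
diag = √(10²+12.9²+11.3²) = √394.1 = 19.852

min=[-9.100,6.500,-0.500] max=[0.900,19.400,10.800] diag=19.852


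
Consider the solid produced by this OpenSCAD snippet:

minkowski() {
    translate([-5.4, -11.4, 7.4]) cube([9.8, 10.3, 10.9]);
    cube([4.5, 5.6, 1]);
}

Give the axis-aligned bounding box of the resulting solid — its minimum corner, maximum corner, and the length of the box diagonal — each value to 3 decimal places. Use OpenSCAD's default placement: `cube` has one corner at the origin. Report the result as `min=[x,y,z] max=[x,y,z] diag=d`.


A = translate([-5.4, -11.4, 7.4]) cube([9.8, 10.3, 10.9]) → bbox [-5.4,-11.4,7.4] .. [4.4,-1.1,18.3]
B = cube([4.5, 5.6, 1]) → bbox [0,0,0] .. [4.5,5.6,1]
lo = A.lo+B.lo = [-5.4+0, -11.4+0, 7.4+0] = [-5.400,-11.400,7.400]
hi = A.hi+B.hi = [4.4+4.5, -1.1+5.6, 18.3+1] = [8.900,4.500,19.300]
diag = √(14.3²+15.9²+11.9²) = √598.91 = 24.473

min=[-5.400,-11.400,7.400] max=[8.900,4.500,19.300] diag=24.473


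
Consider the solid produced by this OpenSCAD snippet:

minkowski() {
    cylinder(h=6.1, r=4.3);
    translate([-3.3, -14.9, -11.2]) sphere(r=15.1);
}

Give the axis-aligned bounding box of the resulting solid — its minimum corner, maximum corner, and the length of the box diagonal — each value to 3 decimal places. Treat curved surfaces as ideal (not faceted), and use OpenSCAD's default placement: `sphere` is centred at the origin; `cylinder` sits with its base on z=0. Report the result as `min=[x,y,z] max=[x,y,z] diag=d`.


min=[-22.700,-34.300,-26.300] max=[16.100,4.500,10.000] diag=65.792

A = translate([-3.3, -14.9, -11.2]) sphere(r=15.1) → bbox [-18.4,-30,-26.3] .. [11.8,0.2,3.9]
B = cylinder(h=6.1, r=4.3) → bbox [-4.3,-4.3,0] .. [4.3,4.3,6.1]
lo = A.lo+B.lo = [-18.4-4.3, -30-4.3, -26.3+0] = [-22.700,-34.300,-26.300]
hi = A.hi+B.hi = [11.8+4.3, 0.2+4.3, 3.9+6.1] = [16.100,4.500,10.000]
diag = √(38.8²+38.8²+36.3²) = √4328.57 = 65.792


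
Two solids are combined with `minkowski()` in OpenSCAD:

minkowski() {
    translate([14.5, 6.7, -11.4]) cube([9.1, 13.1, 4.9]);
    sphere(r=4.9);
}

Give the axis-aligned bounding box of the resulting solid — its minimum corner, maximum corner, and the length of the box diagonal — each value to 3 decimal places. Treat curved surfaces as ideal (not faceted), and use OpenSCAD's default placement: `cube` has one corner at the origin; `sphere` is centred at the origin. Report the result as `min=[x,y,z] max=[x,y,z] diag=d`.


min=[9.600,1.800,-16.300] max=[28.500,24.700,-1.600] diag=33.132

A = translate([14.5, 6.7, -11.4]) cube([9.1, 13.1, 4.9]) → bbox [14.5,6.7,-11.4] .. [23.6,19.8,-6.5]
B = sphere(r=4.9) → bbox [-4.9,-4.9,-4.9] .. [4.9,4.9,4.9]
lo = A.lo+B.lo = [14.5-4.9, 6.7-4.9, -11.4-4.9] = [9.600,1.800,-16.300]
hi = A.hi+B.hi = [23.6+4.9, 19.8+4.9, -6.5+4.9] = [28.500,24.700,-1.600]
diag = √(18.9²+22.9²+14.7²) = √1097.71 = 33.132


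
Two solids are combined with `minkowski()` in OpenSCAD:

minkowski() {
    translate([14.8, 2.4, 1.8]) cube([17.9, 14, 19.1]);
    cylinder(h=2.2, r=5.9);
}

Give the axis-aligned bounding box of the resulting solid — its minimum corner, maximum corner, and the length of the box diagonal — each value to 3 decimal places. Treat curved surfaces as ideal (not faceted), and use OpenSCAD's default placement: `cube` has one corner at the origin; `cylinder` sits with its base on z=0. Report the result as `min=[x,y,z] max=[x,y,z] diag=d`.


min=[8.900,-3.500,1.800] max=[38.600,22.300,23.100] diag=44.737

A = translate([14.8, 2.4, 1.8]) cube([17.9, 14, 19.1]) → bbox [14.8,2.4,1.8] .. [32.7,16.4,20.9]
B = cylinder(h=2.2, r=5.9) → bbox [-5.9,-5.9,0] .. [5.9,5.9,2.2]
lo = A.lo+B.lo = [14.8-5.9, 2.4-5.9, 1.8+0] = [8.900,-3.500,1.800]
hi = A.hi+B.hi = [32.7+5.9, 16.4+5.9, 20.9+2.2] = [38.600,22.300,23.100]
diag = √(29.7²+25.8²+21.3²) = √2001.42 = 44.737


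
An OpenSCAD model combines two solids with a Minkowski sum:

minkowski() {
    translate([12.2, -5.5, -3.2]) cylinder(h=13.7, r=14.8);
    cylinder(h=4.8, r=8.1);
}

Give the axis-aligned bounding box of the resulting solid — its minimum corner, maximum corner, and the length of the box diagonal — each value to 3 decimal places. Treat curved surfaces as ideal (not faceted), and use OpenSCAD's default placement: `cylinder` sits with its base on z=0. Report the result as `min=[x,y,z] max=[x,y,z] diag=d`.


A = translate([12.2, -5.5, -3.2]) cylinder(h=13.7, r=14.8) → bbox [-2.6,-20.3,-3.2] .. [27,9.3,10.5]
B = cylinder(h=4.8, r=8.1) → bbox [-8.1,-8.1,0] .. [8.1,8.1,4.8]
lo = A.lo+B.lo = [-2.6-8.1, -20.3-8.1, -3.2+0] = [-10.700,-28.400,-3.200]
hi = A.hi+B.hi = [27+8.1, 9.3+8.1, 10.5+4.8] = [35.100,17.400,15.300]
diag = √(45.8²+45.8²+18.5²) = √4537.53 = 67.361

min=[-10.700,-28.400,-3.200] max=[35.100,17.400,15.300] diag=67.361


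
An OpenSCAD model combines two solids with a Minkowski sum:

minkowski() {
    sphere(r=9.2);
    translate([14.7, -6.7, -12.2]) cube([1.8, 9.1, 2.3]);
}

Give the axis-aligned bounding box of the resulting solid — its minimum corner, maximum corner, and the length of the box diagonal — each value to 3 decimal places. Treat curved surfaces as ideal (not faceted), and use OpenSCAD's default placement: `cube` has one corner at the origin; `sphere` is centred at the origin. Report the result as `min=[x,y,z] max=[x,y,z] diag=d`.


A = translate([14.7, -6.7, -12.2]) cube([1.8, 9.1, 2.3]) → bbox [14.7,-6.7,-12.2] .. [16.5,2.4,-9.9]
B = sphere(r=9.2) → bbox [-9.2,-9.2,-9.2] .. [9.2,9.2,9.2]
lo = A.lo+B.lo = [14.7-9.2, -6.7-9.2, -12.2-9.2] = [5.500,-15.900,-21.400]
hi = A.hi+B.hi = [16.5+9.2, 2.4+9.2, -9.9+9.2] = [25.700,11.600,-0.700]
diag = √(20.2²+27.5²+20.7²) = √1592.78 = 39.910

min=[5.500,-15.900,-21.400] max=[25.700,11.600,-0.700] diag=39.910


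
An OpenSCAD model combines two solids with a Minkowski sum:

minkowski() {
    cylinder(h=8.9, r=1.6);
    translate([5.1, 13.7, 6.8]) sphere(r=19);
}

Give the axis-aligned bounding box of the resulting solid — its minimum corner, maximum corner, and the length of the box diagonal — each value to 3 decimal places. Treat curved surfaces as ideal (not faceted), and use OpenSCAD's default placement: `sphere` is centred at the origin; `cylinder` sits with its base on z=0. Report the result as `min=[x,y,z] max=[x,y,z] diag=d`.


min=[-15.500,-6.900,-12.200] max=[25.700,34.300,34.700] diag=74.796

A = translate([5.1, 13.7, 6.8]) sphere(r=19) → bbox [-13.9,-5.3,-12.2] .. [24.1,32.7,25.8]
B = cylinder(h=8.9, r=1.6) → bbox [-1.6,-1.6,0] .. [1.6,1.6,8.9]
lo = A.lo+B.lo = [-13.9-1.6, -5.3-1.6, -12.2+0] = [-15.500,-6.900,-12.200]
hi = A.hi+B.hi = [24.1+1.6, 32.7+1.6, 25.8+8.9] = [25.700,34.300,34.700]
diag = √(41.2²+41.2²+46.9²) = √5594.49 = 74.796


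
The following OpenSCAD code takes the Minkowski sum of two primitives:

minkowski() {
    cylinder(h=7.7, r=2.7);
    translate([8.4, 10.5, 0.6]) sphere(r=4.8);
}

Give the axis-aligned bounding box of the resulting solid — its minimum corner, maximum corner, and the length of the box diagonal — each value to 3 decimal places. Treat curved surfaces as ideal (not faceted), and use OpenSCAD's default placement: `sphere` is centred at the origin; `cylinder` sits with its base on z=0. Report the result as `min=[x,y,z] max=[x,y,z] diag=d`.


min=[0.900,3.000,-4.200] max=[15.900,18.000,13.100] diag=27.373

A = translate([8.4, 10.5, 0.6]) sphere(r=4.8) → bbox [3.6,5.7,-4.2] .. [13.2,15.3,5.4]
B = cylinder(h=7.7, r=2.7) → bbox [-2.7,-2.7,0] .. [2.7,2.7,7.7]
lo = A.lo+B.lo = [3.6-2.7, 5.7-2.7, -4.2+0] = [0.900,3.000,-4.200]
hi = A.hi+B.hi = [13.2+2.7, 15.3+2.7, 5.4+7.7] = [15.900,18.000,13.100]
diag = √(15²+15²+17.3²) = √749.29 = 27.373


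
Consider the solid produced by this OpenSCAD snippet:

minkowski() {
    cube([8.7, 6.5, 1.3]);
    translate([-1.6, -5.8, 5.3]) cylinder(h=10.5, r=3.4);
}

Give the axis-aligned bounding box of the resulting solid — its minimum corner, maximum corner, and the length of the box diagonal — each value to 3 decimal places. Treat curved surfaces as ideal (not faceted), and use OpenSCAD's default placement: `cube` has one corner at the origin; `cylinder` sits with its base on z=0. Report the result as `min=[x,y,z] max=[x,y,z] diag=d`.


min=[-5.000,-9.200,5.300] max=[10.500,4.100,17.100] diag=23.588

A = translate([-1.6, -5.8, 5.3]) cylinder(h=10.5, r=3.4) → bbox [-5,-9.2,5.3] .. [1.8,-2.4,15.8]
B = cube([8.7, 6.5, 1.3]) → bbox [0,0,0] .. [8.7,6.5,1.3]
lo = A.lo+B.lo = [-5+0, -9.2+0, 5.3+0] = [-5.000,-9.200,5.300]
hi = A.hi+B.hi = [1.8+8.7, -2.4+6.5, 15.8+1.3] = [10.500,4.100,17.100]
diag = √(15.5²+13.3²+11.8²) = √556.38 = 23.588


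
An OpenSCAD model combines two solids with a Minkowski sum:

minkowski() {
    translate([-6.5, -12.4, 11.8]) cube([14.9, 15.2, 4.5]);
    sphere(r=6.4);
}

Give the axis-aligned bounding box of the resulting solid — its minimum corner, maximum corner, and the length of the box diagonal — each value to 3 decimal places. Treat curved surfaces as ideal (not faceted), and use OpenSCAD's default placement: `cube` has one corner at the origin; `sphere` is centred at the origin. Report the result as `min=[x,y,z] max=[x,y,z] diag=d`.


min=[-12.900,-18.800,5.400] max=[14.800,9.200,22.700] diag=43.018

A = translate([-6.5, -12.4, 11.8]) cube([14.9, 15.2, 4.5]) → bbox [-6.5,-12.4,11.8] .. [8.4,2.8,16.3]
B = sphere(r=6.4) → bbox [-6.4,-6.4,-6.4] .. [6.4,6.4,6.4]
lo = A.lo+B.lo = [-6.5-6.4, -12.4-6.4, 11.8-6.4] = [-12.900,-18.800,5.400]
hi = A.hi+B.hi = [8.4+6.4, 2.8+6.4, 16.3+6.4] = [14.800,9.200,22.700]
diag = √(27.7²+28²+17.3²) = √1850.58 = 43.018


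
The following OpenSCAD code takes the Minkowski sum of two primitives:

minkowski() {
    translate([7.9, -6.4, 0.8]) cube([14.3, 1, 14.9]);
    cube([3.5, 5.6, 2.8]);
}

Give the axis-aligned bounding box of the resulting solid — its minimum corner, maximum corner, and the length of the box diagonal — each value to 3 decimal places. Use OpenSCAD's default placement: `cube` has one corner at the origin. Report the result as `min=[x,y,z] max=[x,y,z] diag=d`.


min=[7.900,-6.400,0.800] max=[25.700,0.200,18.500] diag=25.956

A = translate([7.9, -6.4, 0.8]) cube([14.3, 1, 14.9]) → bbox [7.9,-6.4,0.8] .. [22.2,-5.4,15.7]
B = cube([3.5, 5.6, 2.8]) → bbox [0,0,0] .. [3.5,5.6,2.8]
lo = A.lo+B.lo = [7.9+0, -6.4+0, 0.8+0] = [7.900,-6.400,0.800]
hi = A.hi+B.hi = [22.2+3.5, -5.4+5.6, 15.7+2.8] = [25.700,0.200,18.500]
diag = √(17.8²+6.6²+17.7²) = √673.69 = 25.956


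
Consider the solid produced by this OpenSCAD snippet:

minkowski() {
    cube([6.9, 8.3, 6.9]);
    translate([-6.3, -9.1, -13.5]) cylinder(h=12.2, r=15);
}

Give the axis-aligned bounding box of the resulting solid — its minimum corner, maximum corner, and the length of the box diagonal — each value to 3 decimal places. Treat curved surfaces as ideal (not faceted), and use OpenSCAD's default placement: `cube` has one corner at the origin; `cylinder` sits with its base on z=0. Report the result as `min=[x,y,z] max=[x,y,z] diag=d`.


min=[-21.300,-24.100,-13.500] max=[15.600,14.200,5.600] diag=56.509

A = translate([-6.3, -9.1, -13.5]) cylinder(h=12.2, r=15) → bbox [-21.3,-24.1,-13.5] .. [8.7,5.9,-1.3]
B = cube([6.9, 8.3, 6.9]) → bbox [0,0,0] .. [6.9,8.3,6.9]
lo = A.lo+B.lo = [-21.3+0, -24.1+0, -13.5+0] = [-21.300,-24.100,-13.500]
hi = A.hi+B.hi = [8.7+6.9, 5.9+8.3, -1.3+6.9] = [15.600,14.200,5.600]
diag = √(36.9²+38.3²+19.1²) = √3193.31 = 56.509


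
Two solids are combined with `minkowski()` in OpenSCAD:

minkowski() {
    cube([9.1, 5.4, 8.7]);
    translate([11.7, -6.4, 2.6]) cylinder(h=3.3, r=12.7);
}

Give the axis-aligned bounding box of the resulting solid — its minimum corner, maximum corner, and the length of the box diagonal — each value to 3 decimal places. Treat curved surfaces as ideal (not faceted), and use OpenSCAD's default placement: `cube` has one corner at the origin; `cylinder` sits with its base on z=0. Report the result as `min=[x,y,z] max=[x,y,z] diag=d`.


min=[-1.000,-19.100,2.600] max=[33.500,11.700,14.600] diag=47.780

A = translate([11.7, -6.4, 2.6]) cylinder(h=3.3, r=12.7) → bbox [-1,-19.1,2.6] .. [24.4,6.3,5.9]
B = cube([9.1, 5.4, 8.7]) → bbox [0,0,0] .. [9.1,5.4,8.7]
lo = A.lo+B.lo = [-1+0, -19.1+0, 2.6+0] = [-1.000,-19.100,2.600]
hi = A.hi+B.hi = [24.4+9.1, 6.3+5.4, 5.9+8.7] = [33.500,11.700,14.600]
diag = √(34.5²+30.8²+12²) = √2282.89 = 47.780


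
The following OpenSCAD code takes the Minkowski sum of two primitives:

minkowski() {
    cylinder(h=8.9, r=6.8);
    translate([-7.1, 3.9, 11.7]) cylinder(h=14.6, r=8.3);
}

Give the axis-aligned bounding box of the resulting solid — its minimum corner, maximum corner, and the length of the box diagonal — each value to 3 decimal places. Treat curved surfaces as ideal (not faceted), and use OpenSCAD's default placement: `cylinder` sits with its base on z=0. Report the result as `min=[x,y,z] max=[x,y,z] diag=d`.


min=[-22.200,-11.200,11.700] max=[8.000,19.000,35.200] diag=48.748

A = translate([-7.1, 3.9, 11.7]) cylinder(h=14.6, r=8.3) → bbox [-15.4,-4.4,11.7] .. [1.2,12.2,26.3]
B = cylinder(h=8.9, r=6.8) → bbox [-6.8,-6.8,0] .. [6.8,6.8,8.9]
lo = A.lo+B.lo = [-15.4-6.8, -4.4-6.8, 11.7+0] = [-22.200,-11.200,11.700]
hi = A.hi+B.hi = [1.2+6.8, 12.2+6.8, 26.3+8.9] = [8.000,19.000,35.200]
diag = √(30.2²+30.2²+23.5²) = √2376.33 = 48.748


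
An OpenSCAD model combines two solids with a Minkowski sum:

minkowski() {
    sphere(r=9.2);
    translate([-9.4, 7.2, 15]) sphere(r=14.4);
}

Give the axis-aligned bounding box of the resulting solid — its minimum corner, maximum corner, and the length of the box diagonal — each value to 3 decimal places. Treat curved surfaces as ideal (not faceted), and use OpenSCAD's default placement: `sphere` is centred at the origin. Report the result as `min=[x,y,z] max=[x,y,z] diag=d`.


min=[-33.000,-16.400,-8.600] max=[14.200,30.800,38.600] diag=81.753

A = translate([-9.4, 7.2, 15]) sphere(r=14.4) → bbox [-23.8,-7.2,0.6] .. [5,21.6,29.4]
B = sphere(r=9.2) → bbox [-9.2,-9.2,-9.2] .. [9.2,9.2,9.2]
lo = A.lo+B.lo = [-23.8-9.2, -7.2-9.2, 0.6-9.2] = [-33.000,-16.400,-8.600]
hi = A.hi+B.hi = [5+9.2, 21.6+9.2, 29.4+9.2] = [14.200,30.800,38.600]
diag = √(47.2²+47.2²+47.2²) = √6683.52 = 81.753


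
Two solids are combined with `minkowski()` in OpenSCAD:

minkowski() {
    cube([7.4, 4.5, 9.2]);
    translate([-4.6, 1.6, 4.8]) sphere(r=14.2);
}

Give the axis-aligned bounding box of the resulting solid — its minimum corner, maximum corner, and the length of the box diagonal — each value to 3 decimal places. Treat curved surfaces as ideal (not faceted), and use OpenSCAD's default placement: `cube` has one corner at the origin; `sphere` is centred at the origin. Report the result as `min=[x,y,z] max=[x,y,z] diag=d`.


A = translate([-4.6, 1.6, 4.8]) sphere(r=14.2) → bbox [-18.8,-12.6,-9.4] .. [9.6,15.8,19]
B = cube([7.4, 4.5, 9.2]) → bbox [0,0,0] .. [7.4,4.5,9.2]
lo = A.lo+B.lo = [-18.8+0, -12.6+0, -9.4+0] = [-18.800,-12.600,-9.400]
hi = A.hi+B.hi = [9.6+7.4, 15.8+4.5, 19+9.2] = [17.000,20.300,28.200]
diag = √(35.8²+32.9²+37.6²) = √3777.81 = 61.464

min=[-18.800,-12.600,-9.400] max=[17.000,20.300,28.200] diag=61.464


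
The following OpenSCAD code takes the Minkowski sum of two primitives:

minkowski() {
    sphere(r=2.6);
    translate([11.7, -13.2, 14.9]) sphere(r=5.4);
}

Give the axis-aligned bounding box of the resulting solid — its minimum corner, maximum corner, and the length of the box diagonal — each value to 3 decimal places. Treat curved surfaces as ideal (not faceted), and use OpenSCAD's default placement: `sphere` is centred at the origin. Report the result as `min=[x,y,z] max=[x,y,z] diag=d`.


min=[3.700,-21.200,6.900] max=[19.700,-5.200,22.900] diag=27.713

A = translate([11.7, -13.2, 14.9]) sphere(r=5.4) → bbox [6.3,-18.6,9.5] .. [17.1,-7.8,20.3]
B = sphere(r=2.6) → bbox [-2.6,-2.6,-2.6] .. [2.6,2.6,2.6]
lo = A.lo+B.lo = [6.3-2.6, -18.6-2.6, 9.5-2.6] = [3.700,-21.200,6.900]
hi = A.hi+B.hi = [17.1+2.6, -7.8+2.6, 20.3+2.6] = [19.700,-5.200,22.900]
diag = √(16²+16²+16²) = √768 = 27.713


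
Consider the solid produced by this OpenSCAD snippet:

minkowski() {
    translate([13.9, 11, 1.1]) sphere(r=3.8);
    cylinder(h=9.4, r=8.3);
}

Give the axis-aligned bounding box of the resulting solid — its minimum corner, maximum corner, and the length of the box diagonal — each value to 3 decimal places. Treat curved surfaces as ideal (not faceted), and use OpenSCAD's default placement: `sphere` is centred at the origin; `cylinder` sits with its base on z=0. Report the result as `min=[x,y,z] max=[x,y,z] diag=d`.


min=[1.800,-1.100,-2.700] max=[26.000,23.100,14.300] diag=38.214

A = translate([13.9, 11, 1.1]) sphere(r=3.8) → bbox [10.1,7.2,-2.7] .. [17.7,14.8,4.9]
B = cylinder(h=9.4, r=8.3) → bbox [-8.3,-8.3,0] .. [8.3,8.3,9.4]
lo = A.lo+B.lo = [10.1-8.3, 7.2-8.3, -2.7+0] = [1.800,-1.100,-2.700]
hi = A.hi+B.hi = [17.7+8.3, 14.8+8.3, 4.9+9.4] = [26.000,23.100,14.300]
diag = √(24.2²+24.2²+17²) = √1460.28 = 38.214


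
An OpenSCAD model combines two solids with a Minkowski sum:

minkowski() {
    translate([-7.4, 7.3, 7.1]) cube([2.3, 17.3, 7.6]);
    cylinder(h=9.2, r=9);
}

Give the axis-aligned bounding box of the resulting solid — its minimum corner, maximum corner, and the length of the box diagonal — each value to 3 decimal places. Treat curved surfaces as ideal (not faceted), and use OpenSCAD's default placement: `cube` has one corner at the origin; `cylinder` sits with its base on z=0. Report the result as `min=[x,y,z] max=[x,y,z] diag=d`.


min=[-16.400,-1.700,7.100] max=[3.900,33.600,23.900] diag=44.050

A = translate([-7.4, 7.3, 7.1]) cube([2.3, 17.3, 7.6]) → bbox [-7.4,7.3,7.1] .. [-5.1,24.6,14.7]
B = cylinder(h=9.2, r=9) → bbox [-9,-9,0] .. [9,9,9.2]
lo = A.lo+B.lo = [-7.4-9, 7.3-9, 7.1+0] = [-16.400,-1.700,7.100]
hi = A.hi+B.hi = [-5.1+9, 24.6+9, 14.7+9.2] = [3.900,33.600,23.900]
diag = √(20.3²+35.3²+16.8²) = √1940.42 = 44.050


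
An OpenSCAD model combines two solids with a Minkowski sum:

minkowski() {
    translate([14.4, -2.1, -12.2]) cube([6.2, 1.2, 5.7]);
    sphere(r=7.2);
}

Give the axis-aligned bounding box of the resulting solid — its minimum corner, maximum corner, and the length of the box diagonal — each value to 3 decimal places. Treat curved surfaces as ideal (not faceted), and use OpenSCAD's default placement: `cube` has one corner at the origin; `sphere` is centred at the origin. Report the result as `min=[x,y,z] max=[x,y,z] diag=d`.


min=[7.200,-9.300,-19.400] max=[27.800,6.300,0.700] diag=32.737

A = translate([14.4, -2.1, -12.2]) cube([6.2, 1.2, 5.7]) → bbox [14.4,-2.1,-12.2] .. [20.6,-0.9,-6.5]
B = sphere(r=7.2) → bbox [-7.2,-7.2,-7.2] .. [7.2,7.2,7.2]
lo = A.lo+B.lo = [14.4-7.2, -2.1-7.2, -12.2-7.2] = [7.200,-9.300,-19.400]
hi = A.hi+B.hi = [20.6+7.2, -0.9+7.2, -6.5+7.2] = [27.800,6.300,0.700]
diag = √(20.6²+15.6²+20.1²) = √1071.73 = 32.737


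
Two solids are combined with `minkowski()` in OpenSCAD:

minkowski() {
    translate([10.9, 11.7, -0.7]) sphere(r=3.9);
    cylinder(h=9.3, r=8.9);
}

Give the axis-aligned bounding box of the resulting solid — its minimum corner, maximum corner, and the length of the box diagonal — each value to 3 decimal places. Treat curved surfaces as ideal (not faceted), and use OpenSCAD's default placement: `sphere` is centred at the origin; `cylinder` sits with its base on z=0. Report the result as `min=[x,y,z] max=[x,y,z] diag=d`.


A = translate([10.9, 11.7, -0.7]) sphere(r=3.9) → bbox [7,7.8,-4.6] .. [14.8,15.6,3.2]
B = cylinder(h=9.3, r=8.9) → bbox [-8.9,-8.9,0] .. [8.9,8.9,9.3]
lo = A.lo+B.lo = [7-8.9, 7.8-8.9, -4.6+0] = [-1.900,-1.100,-4.600]
hi = A.hi+B.hi = [14.8+8.9, 15.6+8.9, 3.2+9.3] = [23.700,24.500,12.500]
diag = √(25.6²+25.6²+17.1²) = √1603.13 = 40.039

min=[-1.900,-1.100,-4.600] max=[23.700,24.500,12.500] diag=40.039


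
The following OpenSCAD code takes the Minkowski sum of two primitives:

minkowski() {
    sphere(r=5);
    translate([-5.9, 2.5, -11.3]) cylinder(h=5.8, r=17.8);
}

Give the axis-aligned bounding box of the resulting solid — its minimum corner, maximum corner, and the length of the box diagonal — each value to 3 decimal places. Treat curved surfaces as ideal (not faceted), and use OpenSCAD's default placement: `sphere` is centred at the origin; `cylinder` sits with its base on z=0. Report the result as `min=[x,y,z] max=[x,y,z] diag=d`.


min=[-28.700,-20.300,-16.300] max=[16.900,25.300,-0.500] diag=66.395

A = translate([-5.9, 2.5, -11.3]) cylinder(h=5.8, r=17.8) → bbox [-23.7,-15.3,-11.3] .. [11.9,20.3,-5.5]
B = sphere(r=5) → bbox [-5,-5,-5] .. [5,5,5]
lo = A.lo+B.lo = [-23.7-5, -15.3-5, -11.3-5] = [-28.700,-20.300,-16.300]
hi = A.hi+B.hi = [11.9+5, 20.3+5, -5.5+5] = [16.900,25.300,-0.500]
diag = √(45.6²+45.6²+15.8²) = √4408.36 = 66.395


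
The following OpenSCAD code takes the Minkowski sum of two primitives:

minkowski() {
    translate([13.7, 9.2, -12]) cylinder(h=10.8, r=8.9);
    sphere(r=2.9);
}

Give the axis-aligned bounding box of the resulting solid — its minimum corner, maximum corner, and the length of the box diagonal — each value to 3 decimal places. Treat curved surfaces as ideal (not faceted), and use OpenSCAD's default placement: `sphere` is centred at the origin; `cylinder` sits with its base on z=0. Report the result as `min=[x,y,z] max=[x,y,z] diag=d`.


min=[1.900,-2.600,-14.900] max=[25.500,21.000,1.700] diag=37.276

A = translate([13.7, 9.2, -12]) cylinder(h=10.8, r=8.9) → bbox [4.8,0.3,-12] .. [22.6,18.1,-1.2]
B = sphere(r=2.9) → bbox [-2.9,-2.9,-2.9] .. [2.9,2.9,2.9]
lo = A.lo+B.lo = [4.8-2.9, 0.3-2.9, -12-2.9] = [1.900,-2.600,-14.900]
hi = A.hi+B.hi = [22.6+2.9, 18.1+2.9, -1.2+2.9] = [25.500,21.000,1.700]
diag = √(23.6²+23.6²+16.6²) = √1389.48 = 37.276


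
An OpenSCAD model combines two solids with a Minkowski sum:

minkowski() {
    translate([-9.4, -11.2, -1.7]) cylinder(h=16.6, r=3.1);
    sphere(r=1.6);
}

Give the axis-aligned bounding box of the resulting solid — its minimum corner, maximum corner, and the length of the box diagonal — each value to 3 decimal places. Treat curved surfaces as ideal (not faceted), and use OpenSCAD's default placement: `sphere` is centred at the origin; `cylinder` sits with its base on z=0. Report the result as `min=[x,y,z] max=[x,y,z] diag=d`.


min=[-14.100,-15.900,-3.300] max=[-4.700,-6.500,16.500] diag=23.849

A = translate([-9.4, -11.2, -1.7]) cylinder(h=16.6, r=3.1) → bbox [-12.5,-14.3,-1.7] .. [-6.3,-8.1,14.9]
B = sphere(r=1.6) → bbox [-1.6,-1.6,-1.6] .. [1.6,1.6,1.6]
lo = A.lo+B.lo = [-12.5-1.6, -14.3-1.6, -1.7-1.6] = [-14.100,-15.900,-3.300]
hi = A.hi+B.hi = [-6.3+1.6, -8.1+1.6, 14.9+1.6] = [-4.700,-6.500,16.500]
diag = √(9.4²+9.4²+19.8²) = √568.76 = 23.849


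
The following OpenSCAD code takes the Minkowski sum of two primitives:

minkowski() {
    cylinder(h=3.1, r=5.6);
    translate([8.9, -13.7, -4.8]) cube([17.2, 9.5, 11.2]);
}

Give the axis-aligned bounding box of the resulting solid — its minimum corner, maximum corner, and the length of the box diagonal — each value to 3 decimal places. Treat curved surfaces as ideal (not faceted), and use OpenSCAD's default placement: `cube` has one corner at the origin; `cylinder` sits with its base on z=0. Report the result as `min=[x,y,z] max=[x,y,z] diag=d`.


A = translate([8.9, -13.7, -4.8]) cube([17.2, 9.5, 11.2]) → bbox [8.9,-13.7,-4.8] .. [26.1,-4.2,6.4]
B = cylinder(h=3.1, r=5.6) → bbox [-5.6,-5.6,0] .. [5.6,5.6,3.1]
lo = A.lo+B.lo = [8.9-5.6, -13.7-5.6, -4.8+0] = [3.300,-19.300,-4.800]
hi = A.hi+B.hi = [26.1+5.6, -4.2+5.6, 6.4+3.1] = [31.700,1.400,9.500]
diag = √(28.4²+20.7²+14.3²) = √1439.54 = 37.941

min=[3.300,-19.300,-4.800] max=[31.700,1.400,9.500] diag=37.941


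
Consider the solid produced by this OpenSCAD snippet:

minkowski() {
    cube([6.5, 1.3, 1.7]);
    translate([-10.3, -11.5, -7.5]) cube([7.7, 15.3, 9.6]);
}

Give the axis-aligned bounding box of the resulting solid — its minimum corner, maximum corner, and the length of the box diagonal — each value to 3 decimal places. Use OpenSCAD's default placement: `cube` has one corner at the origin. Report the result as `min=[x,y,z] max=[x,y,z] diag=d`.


min=[-10.300,-11.500,-7.500] max=[3.900,5.100,3.800] diag=24.595

A = translate([-10.3, -11.5, -7.5]) cube([7.7, 15.3, 9.6]) → bbox [-10.3,-11.5,-7.5] .. [-2.6,3.8,2.1]
B = cube([6.5, 1.3, 1.7]) → bbox [0,0,0] .. [6.5,1.3,1.7]
lo = A.lo+B.lo = [-10.3+0, -11.5+0, -7.5+0] = [-10.300,-11.500,-7.500]
hi = A.hi+B.hi = [-2.6+6.5, 3.8+1.3, 2.1+1.7] = [3.900,5.100,3.800]
diag = √(14.2²+16.6²+11.3²) = √604.89 = 24.595


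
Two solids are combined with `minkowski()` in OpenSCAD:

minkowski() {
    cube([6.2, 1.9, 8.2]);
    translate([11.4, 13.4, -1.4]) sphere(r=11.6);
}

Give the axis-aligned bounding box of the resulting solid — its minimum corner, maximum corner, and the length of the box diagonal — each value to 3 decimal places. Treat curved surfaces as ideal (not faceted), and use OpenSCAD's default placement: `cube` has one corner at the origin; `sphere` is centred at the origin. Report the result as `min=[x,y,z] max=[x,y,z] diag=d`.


A = translate([11.4, 13.4, -1.4]) sphere(r=11.6) → bbox [-0.2,1.8,-13] .. [23,25,10.2]
B = cube([6.2, 1.9, 8.2]) → bbox [0,0,0] .. [6.2,1.9,8.2]
lo = A.lo+B.lo = [-0.2+0, 1.8+0, -13+0] = [-0.200,1.800,-13.000]
hi = A.hi+B.hi = [23+6.2, 25+1.9, 10.2+8.2] = [29.200,26.900,18.400]
diag = √(29.4²+25.1²+31.4²) = √2480.33 = 49.803

min=[-0.200,1.800,-13.000] max=[29.200,26.900,18.400] diag=49.803
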